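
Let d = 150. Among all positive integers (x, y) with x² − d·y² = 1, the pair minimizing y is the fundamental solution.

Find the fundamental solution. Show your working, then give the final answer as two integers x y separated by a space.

49 4

√150 = [12; 4,24, …], period ℓ=2 (even) → k=1
i=0: a=12 ⇒ p=12, q=1
i=1: a=4 ⇒ p=49, q=4
(x₁, y₁) = (49, 4);  49² − 150·4² = 1 ✓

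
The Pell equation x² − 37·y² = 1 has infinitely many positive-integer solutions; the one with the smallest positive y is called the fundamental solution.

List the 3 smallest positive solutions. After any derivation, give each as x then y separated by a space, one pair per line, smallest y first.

√37 = [6; 12, …], period ℓ=1 (odd) → k=1
i=0: a=6 ⇒ p=6, q=1
i=1: a=12 ⇒ p=73, q=12
→ (73, 12).  Check: 73²=5329, 37·12²=5328, difference 1.
(73+12√37)^2 = 10657 + 1752√37
(73+12√37)^3 = 1555849 + 255780√37

73 12
10657 1752
1555849 255780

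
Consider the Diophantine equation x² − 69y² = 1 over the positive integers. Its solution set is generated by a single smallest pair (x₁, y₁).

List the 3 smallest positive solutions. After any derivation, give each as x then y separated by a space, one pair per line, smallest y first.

d=69: √d = [8; 3,3,1,4,1,3,3,16] (ℓ=8, even), read p_7/q_7
step 0: (8, 1)  from 8·(1,0) + (0,1)
…
step 5: (623, 75)  from 1·(515,62) + (108,13)
step 6: (2384, 287)  from 3·(623,75) + (515,62)
step 7: (7775, 936)  from 3·(2384,287) + (623,75)
(x₁, y₁) = (7775, 936);  7775² − 69·936² = 1 ✓
k=2:  x_2 = 7775·7775+69·936·936 = 120901249,  y_2 = 7775·936+936·7775 = 14554800
k=3:  x_3 = 7775·120901249+69·936·14554800 = 1880014414175,  y_3 = 7775·14554800+936·120901249 = 226327139064

7775 936
120901249 14554800
1880014414175 226327139064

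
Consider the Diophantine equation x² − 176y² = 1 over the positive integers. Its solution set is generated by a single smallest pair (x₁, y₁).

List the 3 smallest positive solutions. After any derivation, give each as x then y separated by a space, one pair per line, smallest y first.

[13; 3,1,3,26] for √176; ℓ=4 ⇒ convergent index 3
a_0=13:  p_0=13·1+0=13,  q_0=13·0+1=1
a_1=3:  p_1=3·13+1=40,  q_1=3·1+0=3
a_2=1:  p_2=1·40+13=53,  q_2=1·3+1=4
a_3=3:  p_3=3·53+40=199,  q_3=3·4+3=15
fundamental: x₁=199, y₁=15  (since 39601 − 176·225 = 1)
n=2: (199,15)∘(199,15) = (199·199+176·15·15, 199·15+15·199) = (79201,5970)
n=3: (79201,5970)∘(199,15) = (199·79201+176·15·5970, 199·5970+15·79201) = (31521799,2376045)

199 15
79201 5970
31521799 2376045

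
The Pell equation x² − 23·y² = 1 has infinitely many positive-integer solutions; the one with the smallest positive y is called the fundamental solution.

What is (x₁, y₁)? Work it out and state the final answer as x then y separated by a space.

24 5

√23 = [4; 1,3,1,8, …], period ℓ=4 (even) → k=3
a_0=4:  p_0=4·1+0=4,  q_0=4·0+1=1
…
a_2=3:  p_2=3·5+4=19,  q_2=3·1+1=4
a_3=1:  p_3=1·19+5=24,  q_3=1·4+1=5
fundamental: x₁=24, y₁=5  (since 576 − 23·25 = 1)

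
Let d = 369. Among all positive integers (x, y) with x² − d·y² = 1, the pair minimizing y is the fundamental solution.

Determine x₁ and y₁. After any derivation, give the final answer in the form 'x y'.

√369 → a₀=19, period (4,1,3,2,7,4,7,2,3,1,4,38); ℓ=12 even so k=11
a_0=19:  p_0=19·1+0=19,  q_0=19·0+1=1
…
a_2=1:  p_2=1·77+19=96,  q_2=1·4+1=5
…
a_4=2:  p_4=2·365+96=826,  q_4=2·19+5=43
…
a_6=4:  p_6=4·6147+826=25414,  q_6=4·320+43=1323
…
a_8=2:  p_8=2·184045+25414=393504,  q_8=2·9581+1323=20485
…
a_10=1:  p_10=1·1364557+393504=1758061,  q_10=1·71036+20485=91521
a_11=4:  p_11=4·1758061+1364557=8396801,  q_11=4·91521+71036=437120
(x₁, y₁) = (8396801, 437120);  8396801² − 369·437120² = 1 ✓

8396801 437120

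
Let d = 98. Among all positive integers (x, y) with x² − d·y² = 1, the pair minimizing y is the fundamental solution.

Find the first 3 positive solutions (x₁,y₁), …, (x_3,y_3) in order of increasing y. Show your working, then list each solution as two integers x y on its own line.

√98 → a₀=9, period (1,8,1,18); ℓ=4 even so k=3
a_0=9:  p_0=9·1+0=9,  q_0=9·0+1=1
…
a_2=8:  p_2=8·10+9=89,  q_2=8·1+1=9
a_3=1:  p_3=1·89+10=99,  q_3=1·9+1=10
(x₁, y₁) = (99, 10);  99² − 98·10² = 1 ✓
k=2:  x_2 = 99·99+98·10·10 = 19601,  y_2 = 99·10+10·99 = 1980
k=3:  x_3 = 99·19601+98·10·1980 = 3880899,  y_3 = 99·1980+10·19601 = 392030

99 10
19601 1980
3880899 392030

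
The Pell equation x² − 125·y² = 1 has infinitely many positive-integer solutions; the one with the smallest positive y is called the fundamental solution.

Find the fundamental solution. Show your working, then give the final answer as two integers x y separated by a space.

930249 83204

√125 → a₀=11, period (5,1,1,5,22); ℓ=5 odd so k=9
a_0=11:  p_0=11·1+0=11,  q_0=11·0+1=1
a_1=5:  p_1=5·11+1=56,  q_1=5·1+0=5
…
a_3=1:  p_3=1·67+56=123,  q_3=1·6+5=11
…
a_8=1:  p_8=1·91444+76317=167761,  q_8=1·8179+6826=15005
a_9=5:  p_9=5·167761+91444=930249,  q_9=5·15005+8179=83204
fundamental: x₁=930249, y₁=83204  (since 865363202001 − 125·6922905616 = 1)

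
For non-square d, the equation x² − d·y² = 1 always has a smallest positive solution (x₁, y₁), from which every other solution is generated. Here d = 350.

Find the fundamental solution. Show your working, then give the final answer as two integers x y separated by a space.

d=350: √d = [18; 1,2,2,2,1,36] (ℓ=6, even), read p_5/q_5
k=0  a_k=18  p_k/q_k = 18/1
k=1  a_k=1  p_k/q_k = 19/1
k=2  a_k=2  p_k/q_k = 56/3
…
k=4  a_k=2  p_k/q_k = 318/17
k=5  a_k=1  p_k/q_k = 449/24
(x₁, y₁) = (449, 24);  449² − 350·24² = 1 ✓

449 24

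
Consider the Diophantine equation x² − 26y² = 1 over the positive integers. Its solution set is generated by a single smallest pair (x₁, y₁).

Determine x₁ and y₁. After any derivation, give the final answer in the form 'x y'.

d=26: √d = [5; 10] (ℓ=1, odd), read p_1/q_1
a_0=5:  p_0=5·1+0=5,  q_0=5·0+1=1
a_1=10:  p_1=10·5+1=51,  q_1=10·1+0=10
(x₁, y₁) = (51, 10);  51² − 26·10² = 1 ✓

51 10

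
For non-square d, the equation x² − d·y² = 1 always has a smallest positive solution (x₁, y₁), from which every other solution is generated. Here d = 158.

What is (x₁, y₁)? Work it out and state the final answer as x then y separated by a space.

7743 616

d=158: √d = [12; 1,1,3,12,3,1,1,24] (ℓ=8, even), read p_7/q_7
i=0: a=12 ⇒ p=12, q=1
…
i=2: a=1 ⇒ p=25, q=2
i=3: a=3 ⇒ p=88, q=7
…
i=5: a=3 ⇒ p=3331, q=265
i=6: a=1 ⇒ p=4412, q=351
i=7: a=1 ⇒ p=7743, q=616
fundamental: x₁=7743, y₁=616  (since 59954049 − 158·379456 = 1)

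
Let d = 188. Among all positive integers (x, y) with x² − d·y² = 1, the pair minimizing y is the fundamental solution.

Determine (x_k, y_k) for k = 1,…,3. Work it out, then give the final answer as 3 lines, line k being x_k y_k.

4607 336
42448897 3095904
391124132351 28525659120

d=188: √d = [13; 1,2,2,6,2,2,1,26] (ℓ=8, even), read p_7/q_7
i=0: a=13 ⇒ p=13, q=1
i=1: a=1 ⇒ p=14, q=1
…
i=3: a=2 ⇒ p=96, q=7
i=4: a=6 ⇒ p=617, q=45
i=5: a=2 ⇒ p=1330, q=97
i=6: a=2 ⇒ p=3277, q=239
i=7: a=1 ⇒ p=4607, q=336
(x₁, y₁) = (4607, 336);  4607² − 188·336² = 1 ✓
(4607+336√188)^2 = 42448897 + 3095904√188
(4607+336√188)^3 = 391124132351 + 28525659120√188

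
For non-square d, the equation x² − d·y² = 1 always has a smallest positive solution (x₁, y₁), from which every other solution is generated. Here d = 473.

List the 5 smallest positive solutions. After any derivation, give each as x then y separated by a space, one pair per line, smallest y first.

√473 = [21; 1,2,1,42, …], period ℓ=4 (even) → k=3
a_0=21:  p_0=21·1+0=21,  q_0=21·0+1=1
…
a_2=2:  p_2=2·22+21=65,  q_2=2·1+1=3
a_3=1:  p_3=1·65+22=87,  q_3=1·3+1=4
(x₁, y₁) = (87, 4);  87² − 473·4² = 1 ✓
n=2: (87,4)∘(87,4) = (87·87+473·4·4, 87·4+4·87) = (15137,696)
n=3: (15137,696)∘(87,4) = (87·15137+473·4·696, 87·696+4·15137) = (2633751,121100)
n=4: (2633751,121100)∘(87,4) = (87·2633751+473·4·121100, 87·121100+4·2633751) = (458257537,21070704)
n=5: (458257537,21070704)∘(87,4) = (87·458257537+473·4·21070704, 87·21070704+4·458257537) = (79734177687,3666181396)

87 4
15137 696
2633751 121100
458257537 21070704
79734177687 3666181396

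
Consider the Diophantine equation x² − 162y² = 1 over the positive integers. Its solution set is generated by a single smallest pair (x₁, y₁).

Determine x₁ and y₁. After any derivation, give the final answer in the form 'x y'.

19601 1540

[12; 1,2,1,2,12,2,1,2,1,24] for √162; ℓ=10 ⇒ convergent index 9
a_0=12:  p_0=12·1+0=12,  q_0=12·0+1=1
a_1=1:  p_1=1·12+1=13,  q_1=1·1+0=1
a_2=2:  p_2=2·13+12=38,  q_2=2·1+1=3
a_3=1:  p_3=1·38+13=51,  q_3=1·3+1=4
a_4=2:  p_4=2·51+38=140,  q_4=2·4+3=11
a_5=12:  p_5=12·140+51=1731,  q_5=12·11+4=136
…
a_7=1:  p_7=1·3602+1731=5333,  q_7=1·283+136=419
a_8=2:  p_8=2·5333+3602=14268,  q_8=2·419+283=1121
a_9=1:  p_9=1·14268+5333=19601,  q_9=1·1121+419=1540
→ (19601, 1540).  Check: 19601²=384199201, 162·1540²=384199200, difference 1.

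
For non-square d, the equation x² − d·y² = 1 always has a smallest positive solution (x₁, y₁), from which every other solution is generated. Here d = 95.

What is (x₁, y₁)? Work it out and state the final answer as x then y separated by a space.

39 4

√95 → a₀=9, period (1,2,1,18); ℓ=4 even so k=3
step 0: (9, 1)  from 9·(1,0) + (0,1)
…
step 2: (29, 3)  from 2·(10,1) + (9,1)
step 3: (39, 4)  from 1·(29,3) + (10,1)
→ (39, 4).  Check: 39²=1521, 95·4²=1520, difference 1.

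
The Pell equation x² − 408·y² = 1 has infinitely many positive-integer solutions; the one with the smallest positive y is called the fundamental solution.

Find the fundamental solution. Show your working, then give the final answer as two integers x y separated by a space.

d=408: √d = [20; 5,40] (ℓ=2, even), read p_1/q_1
step 0: (20, 1)  from 20·(1,0) + (0,1)
step 1: (101, 5)  from 5·(20,1) + (1,0)
(x₁, y₁) = (101, 5);  101² − 408·5² = 1 ✓

101 5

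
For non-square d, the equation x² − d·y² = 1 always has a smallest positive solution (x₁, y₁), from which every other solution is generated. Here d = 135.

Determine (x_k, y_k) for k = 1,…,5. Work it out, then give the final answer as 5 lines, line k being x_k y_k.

√135 = [11; 1,1,1,1,1,1,1,22, …], period ℓ=8 (even) → k=7
a_0=11:  p_0=11·1+0=11,  q_0=11·0+1=1
a_1=1:  p_1=1·11+1=12,  q_1=1·1+0=1
…
a_3=1:  p_3=1·23+12=35,  q_3=1·2+1=3
a_4=1:  p_4=1·35+23=58,  q_4=1·3+2=5
…
a_6=1:  p_6=1·93+58=151,  q_6=1·8+5=13
a_7=1:  p_7=1·151+93=244,  q_7=1·13+8=21
fundamental: x₁=244, y₁=21  (since 59536 − 135·441 = 1)
n=2: (244,21)∘(244,21) = (244·244+135·21·21, 244·21+21·244) = (119071,10248)
n=3: (119071,10248)∘(244,21) = (244·119071+135·21·10248, 244·10248+21·119071) = (58106404,5001003)
n=4: (58106404,5001003)∘(244,21) = (244·58106404+135·21·5001003, 244·5001003+21·58106404) = (28355806081,2440479216)
n=5: (28355806081,2440479216)∘(244,21) = (244·28355806081+135·21·2440479216, 244·2440479216+21·28355806081) = (13837575261124,1190948856405)

244 21
119071 10248
58106404 5001003
28355806081 2440479216
13837575261124 1190948856405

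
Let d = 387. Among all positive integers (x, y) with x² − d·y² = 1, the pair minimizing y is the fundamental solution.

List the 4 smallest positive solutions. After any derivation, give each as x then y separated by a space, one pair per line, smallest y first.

3482 177
24248647 1232628
168867574226 8584021215
1175993762661217 59779122508632

d=387: √d = [19; 1,2,19,2,1,38] (ℓ=6, even), read p_5/q_5
i=0: a=19 ⇒ p=19, q=1
…
i=2: a=2 ⇒ p=59, q=3
i=3: a=19 ⇒ p=1141, q=58
i=4: a=2 ⇒ p=2341, q=119
i=5: a=1 ⇒ p=3482, q=177
fundamental: x₁=3482, y₁=177  (since 12124324 − 387·31329 = 1)
n=2: (3482,177)∘(3482,177) = (3482·3482+387·177·177, 3482·177+177·3482) = (24248647,1232628)
n=3: (24248647,1232628)∘(3482,177) = (3482·24248647+387·177·1232628, 3482·1232628+177·24248647) = (168867574226,8584021215)
n=4: (168867574226,8584021215)∘(3482,177) = (3482·168867574226+387·177·8584021215, 3482·8584021215+177·168867574226) = (1175993762661217,59779122508632)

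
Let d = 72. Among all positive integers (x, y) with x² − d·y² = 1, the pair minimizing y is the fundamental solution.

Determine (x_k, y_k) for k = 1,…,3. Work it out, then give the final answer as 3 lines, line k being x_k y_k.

√72 = [8; 2,16, …], period ℓ=2 (even) → k=1
a_0=8:  p_0=8·1+0=8,  q_0=8·0+1=1
a_1=2:  p_1=2·8+1=17,  q_1=2·1+0=2
→ (17, 2).  Check: 17²=289, 72·2²=288, difference 1.
k=2:  x_2 = 17·17+72·2·2 = 577,  y_2 = 17·2+2·17 = 68
k=3:  x_3 = 17·577+72·2·68 = 19601,  y_3 = 17·68+2·577 = 2310

17 2
577 68
19601 2310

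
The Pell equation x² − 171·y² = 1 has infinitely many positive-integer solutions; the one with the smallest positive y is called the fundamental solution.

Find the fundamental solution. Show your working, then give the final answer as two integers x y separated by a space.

√171 = [13; 13,26, …], period ℓ=2 (even) → k=1
i=0: a=13 ⇒ p=13, q=1
i=1: a=13 ⇒ p=170, q=13
→ (170, 13).  Check: 170²=28900, 171·13²=28899, difference 1.

170 13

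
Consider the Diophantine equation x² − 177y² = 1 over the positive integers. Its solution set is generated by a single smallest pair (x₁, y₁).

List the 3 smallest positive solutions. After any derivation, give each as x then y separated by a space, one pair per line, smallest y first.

d=177: √d = [13; 3,3,2,8,2,3,3,26] (ℓ=8, even), read p_7/q_7
a_0=13:  p_0=13·1+0=13,  q_0=13·0+1=1
a_1=3:  p_1=3·13+1=40,  q_1=3·1+0=3
…
a_3=2:  p_3=2·133+40=306,  q_3=2·10+3=23
…
a_6=3:  p_6=3·5468+2581=18985,  q_6=3·411+194=1427
a_7=3:  p_7=3·18985+5468=62423,  q_7=3·1427+411=4692
fundamental: x₁=62423, y₁=4692  (since 3896630929 − 177·22014864 = 1)
(x_2, y_2) = (62423·62423 + 177·4692·4692, 62423·4692 + 4692·62423) = (7793261857, 585777432)
(x_3, y_3) = (62423·7793261857 + 177·4692·585777432, 62423·585777432 + 4692·7793261857) = (972957569736599, 73131969270780)

62423 4692
7793261857 585777432
972957569736599 73131969270780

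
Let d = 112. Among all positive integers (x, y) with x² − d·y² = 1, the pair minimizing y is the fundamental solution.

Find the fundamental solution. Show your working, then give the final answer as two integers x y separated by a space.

127 12

[10; 1,1,2,1,1,20] for √112; ℓ=6 ⇒ convergent index 5
step 0: (10, 1)  from 10·(1,0) + (0,1)
…
step 4: (74, 7)  from 1·(53,5) + (21,2)
step 5: (127, 12)  from 1·(74,7) + (53,5)
fundamental: x₁=127, y₁=12  (since 16129 − 112·144 = 1)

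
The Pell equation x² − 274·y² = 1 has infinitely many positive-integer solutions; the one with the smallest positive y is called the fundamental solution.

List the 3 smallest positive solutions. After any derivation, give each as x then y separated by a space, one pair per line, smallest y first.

3959299 239190
31352097142801 1894049455620
248264653730785753699 14998216231173381570

√274 → a₀=16, period (1,1,4,4,1,1,32); ℓ=7 odd so k=13
step 0: (16, 1)  from 16·(1,0) + (0,1)
step 1: (17, 1)  from 1·(16,1) + (1,0)
step 2: (33, 2)  from 1·(17,1) + (16,1)
step 3: (149, 9)  from 4·(33,2) + (17,1)
step 4: (629, 38)  from 4·(149,9) + (33,2)
…
step 6: (1407, 85)  from 1·(778,47) + (629,38)
step 7: (45802, 2767)  from 32·(1407,85) + (778,47)
step 8: (47209, 2852)  from 1·(45802,2767) + (1407,85)
step 9: (93011, 5619)  from 1·(47209,2852) + (45802,2767)
step 10: (419253, 25328)  from 4·(93011,5619) + (47209,2852)
step 11: (1770023, 106931)  from 4·(419253,25328) + (93011,5619)
step 12: (2189276, 132259)  from 1·(1770023,106931) + (419253,25328)
step 13: (3959299, 239190)  from 1·(2189276,132259) + (1770023,106931)
(x₁, y₁) = (3959299, 239190);  3959299² − 274·239190² = 1 ✓
n=2: (3959299,239190)∘(3959299,239190) = (3959299·3959299+274·239190·239190, 3959299·239190+239190·3959299) = (31352097142801,1894049455620)
n=3: (31352097142801,1894049455620)∘(3959299,239190) = (3959299·31352097142801+274·239190·1894049455620, 3959299·1894049455620+239190·31352097142801) = (248264653730785753699,14998216231173381570)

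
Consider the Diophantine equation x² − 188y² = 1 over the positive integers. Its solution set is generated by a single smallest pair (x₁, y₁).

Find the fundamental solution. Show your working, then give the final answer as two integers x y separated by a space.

√188 → a₀=13, period (1,2,2,6,2,2,1,26); ℓ=8 even so k=7
step 0: (13, 1)  from 13·(1,0) + (0,1)
step 1: (14, 1)  from 1·(13,1) + (1,0)
step 2: (41, 3)  from 2·(14,1) + (13,1)
…
step 4: (617, 45)  from 6·(96,7) + (41,3)
step 5: (1330, 97)  from 2·(617,45) + (96,7)
step 6: (3277, 239)  from 2·(1330,97) + (617,45)
step 7: (4607, 336)  from 1·(3277,239) + (1330,97)
→ (4607, 336).  Check: 4607²=21224449, 188·336²=21224448, difference 1.

4607 336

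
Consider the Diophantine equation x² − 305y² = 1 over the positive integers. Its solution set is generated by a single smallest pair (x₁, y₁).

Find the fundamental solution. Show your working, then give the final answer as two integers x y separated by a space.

√305 = [17; 2,6,2,34, …], period ℓ=4 (even) → k=3
step 0: (17, 1)  from 17·(1,0) + (0,1)
…
step 2: (227, 13)  from 6·(35,2) + (17,1)
step 3: (489, 28)  from 2·(227,13) + (35,2)
(x₁, y₁) = (489, 28);  489² − 305·28² = 1 ✓

489 28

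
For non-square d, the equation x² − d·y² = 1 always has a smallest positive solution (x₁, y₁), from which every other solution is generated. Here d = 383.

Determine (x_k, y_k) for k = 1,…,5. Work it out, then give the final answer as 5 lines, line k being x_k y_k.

18768 959
704475647 35997024
26443197867024 1351184291905
992571874432137217 50718053544949056
37257177852241504710288 1903752856512023474111

√383 = [19; 1,1,3,19,3,1,1,38, …], period ℓ=8 (even) → k=7
a_0=19:  p_0=19·1+0=19,  q_0=19·0+1=1
a_1=1:  p_1=1·19+1=20,  q_1=1·1+0=1
a_2=1:  p_2=1·20+19=39,  q_2=1·1+1=2
…
a_4=19:  p_4=19·137+39=2642,  q_4=19·7+2=135
a_5=3:  p_5=3·2642+137=8063,  q_5=3·135+7=412
a_6=1:  p_6=1·8063+2642=10705,  q_6=1·412+135=547
a_7=1:  p_7=1·10705+8063=18768,  q_7=1·547+412=959
fundamental: x₁=18768, y₁=959  (since 352237824 − 383·919681 = 1)
k=2:  x_2 = 18768·18768+383·959·959 = 704475647,  y_2 = 18768·959+959·18768 = 35997024
k=3:  x_3 = 18768·704475647+383·959·35997024 = 26443197867024,  y_3 = 18768·35997024+959·704475647 = 1351184291905
k=4:  x_4 = 18768·26443197867024+383·959·1351184291905 = 992571874432137217,  y_4 = 18768·1351184291905+959·26443197867024 = 50718053544949056
k=5:  x_5 = 18768·992571874432137217+383·959·50718053544949056 = 37257177852241504710288,  y_5 = 18768·50718053544949056+959·992571874432137217 = 1903752856512023474111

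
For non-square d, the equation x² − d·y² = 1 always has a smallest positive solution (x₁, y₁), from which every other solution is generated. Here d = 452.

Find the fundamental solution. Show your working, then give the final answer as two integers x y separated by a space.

√452 = [21; 3,1,5,3,10,3,5,1,3,42, …], period ℓ=10 (even) → k=9
i=0: a=21 ⇒ p=21, q=1
i=1: a=3 ⇒ p=64, q=3
…
i=4: a=3 ⇒ p=1552, q=73
…
i=8: a=1 ⇒ p=313483, q=14745
i=9: a=3 ⇒ p=1204353, q=56648
fundamental: x₁=1204353, y₁=56648  (since 1450466148609 − 452·3208995904 = 1)

1204353 56648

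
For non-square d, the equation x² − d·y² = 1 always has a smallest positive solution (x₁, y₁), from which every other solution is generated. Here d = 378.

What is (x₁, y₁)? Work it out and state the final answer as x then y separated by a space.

[19; 2,3,1,4,1,3,2,38] for √378; ℓ=8 ⇒ convergent index 7
k=0  a_k=19  p_k/q_k = 19/1
k=1  a_k=2  p_k/q_k = 39/2
…
k=6  a_k=3  p_k/q_k = 3869/199
k=7  a_k=2  p_k/q_k = 8749/450
(x₁, y₁) = (8749, 450);  8749² − 378·450² = 1 ✓

8749 450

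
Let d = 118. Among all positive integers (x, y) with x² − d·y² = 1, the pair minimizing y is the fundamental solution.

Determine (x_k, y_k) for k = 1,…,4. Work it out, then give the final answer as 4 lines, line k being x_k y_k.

√118 → a₀=10, period (1,6,3,2,10,2,3,6,1,20); ℓ=10 even so k=9
a_0=10:  p_0=10·1+0=10,  q_0=10·0+1=1
…
a_3=3:  p_3=3·76+11=239,  q_3=3·7+1=22
a_4=2:  p_4=2·239+76=554,  q_4=2·22+7=51
a_5=10:  p_5=10·554+239=5779,  q_5=10·51+22=532
a_6=2:  p_6=2·5779+554=12112,  q_6=2·532+51=1115
a_7=3:  p_7=3·12112+5779=42115,  q_7=3·1115+532=3877
a_8=6:  p_8=6·42115+12112=264802,  q_8=6·3877+1115=24377
a_9=1:  p_9=1·264802+42115=306917,  q_9=1·24377+3877=28254
→ (306917, 28254).  Check: 306917²=94198044889, 118·28254²=94198044888, difference 1.
(306917+28254√118)^2 = 188396089777 + 17343265836√118
(306917+28254√118)^3 = 115643925371868101 + 10645886241146970√118
(306917+28254√118)^4 = 70986173286526887819457 + 6534806934930865917144√118

306917 28254
188396089777 17343265836
115643925371868101 10645886241146970
70986173286526887819457 6534806934930865917144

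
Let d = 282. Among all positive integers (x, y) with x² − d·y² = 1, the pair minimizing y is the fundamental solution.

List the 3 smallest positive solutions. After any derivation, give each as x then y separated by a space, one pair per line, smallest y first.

√282 = [16; 1,3,1,4,1,3,1,32, …], period ℓ=8 (even) → k=7
i=0: a=16 ⇒ p=16, q=1
i=1: a=1 ⇒ p=17, q=1
…
i=6: a=3 ⇒ p=1864, q=111
i=7: a=1 ⇒ p=2351, q=140
(x₁, y₁) = (2351, 140);  2351² − 282·140² = 1 ✓
n=2: (2351,140)∘(2351,140) = (2351·2351+282·140·140, 2351·140+140·2351) = (11054401,658280)
n=3: (11054401,658280)∘(2351,140) = (2351·11054401+282·140·658280, 2351·658280+140·11054401) = (51977791151,3095232420)

2351 140
11054401 658280
51977791151 3095232420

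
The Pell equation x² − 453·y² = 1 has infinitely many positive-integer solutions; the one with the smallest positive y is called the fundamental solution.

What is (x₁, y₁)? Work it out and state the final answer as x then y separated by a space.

1653751 77700

√453 = [21; 3,1,1,10,14,10,1,1,3,42, …], period ℓ=10 (even) → k=9
step 0: (21, 1)  from 21·(1,0) + (0,1)
step 1: (64, 3)  from 3·(21,1) + (1,0)
…
step 3: (149, 7)  from 1·(85,4) + (64,3)
step 4: (1575, 74)  from 10·(149,7) + (85,4)
…
step 6: (223565, 10504)  from 10·(22199,1043) + (1575,74)
step 7: (245764, 11547)  from 1·(223565,10504) + (22199,1043)
step 8: (469329, 22051)  from 1·(245764,11547) + (223565,10504)
step 9: (1653751, 77700)  from 3·(469329,22051) + (245764,11547)
→ (1653751, 77700).  Check: 1653751²=2734892370001, 453·77700²=2734892370000, difference 1.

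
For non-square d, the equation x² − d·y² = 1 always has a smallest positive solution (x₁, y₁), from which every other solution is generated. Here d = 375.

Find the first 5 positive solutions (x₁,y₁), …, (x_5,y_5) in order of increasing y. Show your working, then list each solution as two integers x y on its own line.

[19; 2,1,2,1,5,1,2,1,2,38] for √375; ℓ=10 ⇒ convergent index 9
i=0: a=19 ⇒ p=19, q=1
…
i=4: a=1 ⇒ p=213, q=11
…
i=6: a=1 ⇒ p=1433, q=74
…
i=8: a=1 ⇒ p=5519, q=285
i=9: a=2 ⇒ p=15124, q=781
(x₁, y₁) = (15124, 781);  15124² − 375·781² = 1 ✓
n=2: (15124,781)∘(15124,781) = (15124·15124+375·781·781, 15124·781+781·15124) = (457470751,23623688)
n=3: (457470751,23623688)∘(15124,781) = (15124·457470751+375·781·23623688, 15124·23623688+781·457470751) = (13837575261124,714569313843)
n=4: (13837575261124,714569313843)∘(15124,781) = (15124·13837575261124+375·781·714569313843, 15124·714569313843+781·13837575261124) = (418558976041008001,21614292581499376)
n=5: (418558976041008001,21614292581499376)∘(15124,781) = (15124·418558976041008001+375·781·21614292581499376, 15124·21614292581499376+781·418558976041008001) = (12660571893450834753124,653789121290623811405)

15124 781
457470751 23623688
13837575261124 714569313843
418558976041008001 21614292581499376
12660571893450834753124 653789121290623811405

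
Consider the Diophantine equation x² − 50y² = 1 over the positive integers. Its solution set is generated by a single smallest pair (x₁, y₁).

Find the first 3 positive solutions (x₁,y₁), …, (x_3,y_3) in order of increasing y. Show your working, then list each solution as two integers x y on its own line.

99 14
19601 2772
3880899 548842

√50 → a₀=7, period (14); ℓ=1 odd so k=1
k=0  a_k=7  p_k/q_k = 7/1
k=1  a_k=14  p_k/q_k = 99/14
(x₁, y₁) = (99, 14);  99² − 50·14² = 1 ✓
k=2:  x_2 = 99·99+50·14·14 = 19601,  y_2 = 99·14+14·99 = 2772
k=3:  x_3 = 99·19601+50·14·2772 = 3880899,  y_3 = 99·2772+14·19601 = 548842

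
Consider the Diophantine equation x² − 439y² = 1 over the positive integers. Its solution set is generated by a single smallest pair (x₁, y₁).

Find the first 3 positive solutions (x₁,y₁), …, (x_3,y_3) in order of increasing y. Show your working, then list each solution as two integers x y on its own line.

d=439: √d = [20; 1,19,1,40] (ℓ=4, even), read p_3/q_3
i=0: a=20 ⇒ p=20, q=1
i=1: a=1 ⇒ p=21, q=1
i=2: a=19 ⇒ p=419, q=20
i=3: a=1 ⇒ p=440, q=21
(x₁, y₁) = (440, 21);  440² − 439·21² = 1 ✓
k=2:  x_2 = 440·440+439·21·21 = 387199,  y_2 = 440·21+21·440 = 18480
k=3:  x_3 = 440·387199+439·21·18480 = 340734680,  y_3 = 440·18480+21·387199 = 16262379

440 21
387199 18480
340734680 16262379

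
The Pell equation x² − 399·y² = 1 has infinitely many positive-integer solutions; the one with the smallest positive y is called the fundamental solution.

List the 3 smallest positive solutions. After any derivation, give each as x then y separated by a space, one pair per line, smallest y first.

20 1
799 40
31940 1599

√399 → a₀=19, period (1,38); ℓ=2 even so k=1
i=0: a=19 ⇒ p=19, q=1
i=1: a=1 ⇒ p=20, q=1
fundamental: x₁=20, y₁=1  (since 400 − 399·1 = 1)
k=2:  x_2 = 20·20+399·1·1 = 799,  y_2 = 20·1+1·20 = 40
k=3:  x_3 = 20·799+399·1·40 = 31940,  y_3 = 20·40+1·799 = 1599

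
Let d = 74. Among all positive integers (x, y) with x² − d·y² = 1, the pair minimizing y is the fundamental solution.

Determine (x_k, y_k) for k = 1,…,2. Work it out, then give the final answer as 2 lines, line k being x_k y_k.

[8; 1,1,1,1,16] for √74; ℓ=5 ⇒ convergent index 9
i=0: a=8 ⇒ p=8, q=1
i=1: a=1 ⇒ p=9, q=1
i=2: a=1 ⇒ p=17, q=2
…
i=4: a=1 ⇒ p=43, q=5
…
i=8: a=1 ⇒ p=2228, q=259
i=9: a=1 ⇒ p=3699, q=430
→ (3699, 430).  Check: 3699²=13682601, 74·430²=13682600, difference 1.
(3699+430√74)^2 = 27365201 + 3181140√74

3699 430
27365201 3181140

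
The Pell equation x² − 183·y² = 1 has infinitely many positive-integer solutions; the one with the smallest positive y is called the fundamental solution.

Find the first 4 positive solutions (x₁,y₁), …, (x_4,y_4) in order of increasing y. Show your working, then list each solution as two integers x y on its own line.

487 36
474337 35064
462003751 34152300
449991179137 33264305136

√183 = [13; 1,1,8,1,1,26, …], period ℓ=6 (even) → k=5
step 0: (13, 1)  from 13·(1,0) + (0,1)
step 1: (14, 1)  from 1·(13,1) + (1,0)
step 2: (27, 2)  from 1·(14,1) + (13,1)
step 3: (230, 17)  from 8·(27,2) + (14,1)
step 4: (257, 19)  from 1·(230,17) + (27,2)
step 5: (487, 36)  from 1·(257,19) + (230,17)
fundamental: x₁=487, y₁=36  (since 237169 − 183·1296 = 1)
n=2: (487,36)∘(487,36) = (487·487+183·36·36, 487·36+36·487) = (474337,35064)
n=3: (474337,35064)∘(487,36) = (487·474337+183·36·35064, 487·35064+36·474337) = (462003751,34152300)
n=4: (462003751,34152300)∘(487,36) = (487·462003751+183·36·34152300, 487·34152300+36·462003751) = (449991179137,33264305136)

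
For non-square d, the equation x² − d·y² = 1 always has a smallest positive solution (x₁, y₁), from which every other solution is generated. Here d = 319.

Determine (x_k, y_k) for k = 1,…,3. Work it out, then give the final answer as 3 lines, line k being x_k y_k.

d=319: √d = [17; 1,6,5,1,4,…,6,1,34] (ℓ=14, even), read p_13/q_13
k=0  a_k=17  p_k/q_k = 17/1
…
k=2  a_k=6  p_k/q_k = 125/7
…
k=4  a_k=1  p_k/q_k = 768/43
…
k=9  a_k=4  p_k/q_k = 250816/14043
…
k=11  a_k=5  p_k/q_k = 1798881/100718
k=12  a_k=6  p_k/q_k = 11102899/621643
k=13  a_k=1  p_k/q_k = 12901780/722361
fundamental: x₁=12901780, y₁=722361  (since 166455927168400 − 319·521805414321 = 1)
(x_2, y_2) = (12901780·12901780 + 319·722361·722361, 12901780·722361 + 722361·12901780) = (332911854336799, 18639485405160)
(x_3, y_3) = (12901780·332911854336799 + 319·722361·18639485405160, 12901780·18639485405160 + 722361·332911854336799) = (8590311008090840302660, 480965080021169647239)

12901780 722361
332911854336799 18639485405160
8590311008090840302660 480965080021169647239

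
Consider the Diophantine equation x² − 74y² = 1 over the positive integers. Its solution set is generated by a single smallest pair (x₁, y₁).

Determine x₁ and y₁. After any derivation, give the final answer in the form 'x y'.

√74 = [8; 1,1,1,1,16, …], period ℓ=5 (odd) → k=9
step 0: (8, 1)  from 8·(1,0) + (0,1)
…
step 6: (757, 88)  from 1·(714,83) + (43,5)
step 7: (1471, 171)  from 1·(757,88) + (714,83)
step 8: (2228, 259)  from 1·(1471,171) + (757,88)
step 9: (3699, 430)  from 1·(2228,259) + (1471,171)
fundamental: x₁=3699, y₁=430  (since 13682601 − 74·184900 = 1)

3699 430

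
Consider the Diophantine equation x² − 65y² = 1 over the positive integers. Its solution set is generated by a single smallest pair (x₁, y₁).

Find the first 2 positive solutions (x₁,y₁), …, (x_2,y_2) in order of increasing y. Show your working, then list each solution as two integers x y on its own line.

129 16
33281 4128

√65 → a₀=8, period (16); ℓ=1 odd so k=1
i=0: a=8 ⇒ p=8, q=1
i=1: a=16 ⇒ p=129, q=16
→ (129, 16).  Check: 129²=16641, 65·16²=16640, difference 1.
n=2: (129,16)∘(129,16) = (129·129+65·16·16, 129·16+16·129) = (33281,4128)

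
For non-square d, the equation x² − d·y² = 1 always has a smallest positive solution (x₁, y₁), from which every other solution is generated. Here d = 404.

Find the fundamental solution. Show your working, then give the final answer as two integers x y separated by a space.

√404 = [20; 10,40, …], period ℓ=2 (even) → k=1
k=0  a_k=20  p_k/q_k = 20/1
k=1  a_k=10  p_k/q_k = 201/10
→ (201, 10).  Check: 201²=40401, 404·10²=40400, difference 1.

201 10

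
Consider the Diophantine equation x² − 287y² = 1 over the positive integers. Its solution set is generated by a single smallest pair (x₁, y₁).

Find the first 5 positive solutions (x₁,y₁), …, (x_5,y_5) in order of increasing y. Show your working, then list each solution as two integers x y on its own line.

288 17
165887 9792
95550624 5640175
55036993537 3248731008
31701212726688 1871263420433

[16; 1,15,1,32] for √287; ℓ=4 ⇒ convergent index 3
step 0: (16, 1)  from 16·(1,0) + (0,1)
step 1: (17, 1)  from 1·(16,1) + (1,0)
step 2: (271, 16)  from 15·(17,1) + (16,1)
step 3: (288, 17)  from 1·(271,16) + (17,1)
→ (288, 17).  Check: 288²=82944, 287·17²=82943, difference 1.
k=2:  x_2 = 288·288+287·17·17 = 165887,  y_2 = 288·17+17·288 = 9792
k=3:  x_3 = 288·165887+287·17·9792 = 95550624,  y_3 = 288·9792+17·165887 = 5640175
k=4:  x_4 = 288·95550624+287·17·5640175 = 55036993537,  y_4 = 288·5640175+17·95550624 = 3248731008
k=5:  x_5 = 288·55036993537+287·17·3248731008 = 31701212726688,  y_5 = 288·3248731008+17·55036993537 = 1871263420433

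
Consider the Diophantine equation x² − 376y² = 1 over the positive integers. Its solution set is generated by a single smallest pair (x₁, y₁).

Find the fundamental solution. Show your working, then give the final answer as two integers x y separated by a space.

2143295 110532

√376 = [19; 2,1,1,3,1,…,1,2,38, …], period ℓ=16 (even) → k=15
a_0=19:  p_0=19·1+0=19,  q_0=19·0+1=1
…
a_3=1:  p_3=1·58+39=97,  q_3=1·3+2=5
…
a_5=1:  p_5=1·349+97=446,  q_5=1·18+5=23
…
a_8=4:  p_8=4·2928+1241=12953,  q_8=4·151+64=668
a_9=2:  p_9=2·12953+2928=28834,  q_9=2·668+151=1487
…
a_11=1:  p_11=1·70621+28834=99455,  q_11=1·3642+1487=5129
a_12=3:  p_12=3·99455+70621=368986,  q_12=3·5129+3642=19029
a_13=1:  p_13=1·368986+99455=468441,  q_13=1·19029+5129=24158
a_14=1:  p_14=1·468441+368986=837427,  q_14=1·24158+19029=43187
a_15=2:  p_15=2·837427+468441=2143295,  q_15=2·43187+24158=110532
(x₁, y₁) = (2143295, 110532);  2143295² − 376·110532² = 1 ✓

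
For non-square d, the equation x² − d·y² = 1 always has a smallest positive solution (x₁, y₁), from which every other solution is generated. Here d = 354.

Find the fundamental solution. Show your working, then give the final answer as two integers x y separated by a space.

258065 13716

√354 → a₀=18, period (1,4,2,2,18,2,2,4,1,36); ℓ=10 even so k=9
step 0: (18, 1)  from 18·(1,0) + (0,1)
step 1: (19, 1)  from 1·(18,1) + (1,0)
step 2: (94, 5)  from 4·(19,1) + (18,1)
step 3: (207, 11)  from 2·(94,5) + (19,1)
step 4: (508, 27)  from 2·(207,11) + (94,5)
step 5: (9351, 497)  from 18·(508,27) + (207,11)
step 6: (19210, 1021)  from 2·(9351,497) + (508,27)
…
step 8: (210294, 11177)  from 4·(47771,2539) + (19210,1021)
step 9: (258065, 13716)  from 1·(210294,11177) + (47771,2539)
fundamental: x₁=258065, y₁=13716  (since 66597544225 − 354·188128656 = 1)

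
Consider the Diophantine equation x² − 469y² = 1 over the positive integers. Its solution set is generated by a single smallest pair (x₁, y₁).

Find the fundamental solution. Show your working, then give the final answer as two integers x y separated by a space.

137215 6336

d=469: √d = [21; 1,1,1,10,6,10,1,1,1,42] (ℓ=10, even), read p_9/q_9
k=0  a_k=21  p_k/q_k = 21/1
…
k=4  a_k=10  p_k/q_k = 693/32
k=5  a_k=6  p_k/q_k = 4223/195
…
k=7  a_k=1  p_k/q_k = 47146/2177
k=8  a_k=1  p_k/q_k = 90069/4159
k=9  a_k=1  p_k/q_k = 137215/6336
→ (137215, 6336).  Check: 137215²=18827956225, 469·6336²=18827956224, difference 1.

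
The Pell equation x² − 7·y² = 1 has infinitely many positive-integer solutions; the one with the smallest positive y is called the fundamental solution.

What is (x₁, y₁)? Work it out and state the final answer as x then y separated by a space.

d=7: √d = [2; 1,1,1,4] (ℓ=4, even), read p_3/q_3
k=0  a_k=2  p_k/q_k = 2/1
k=1  a_k=1  p_k/q_k = 3/1
k=2  a_k=1  p_k/q_k = 5/2
k=3  a_k=1  p_k/q_k = 8/3
(x₁, y₁) = (8, 3);  8² − 7·3² = 1 ✓

8 3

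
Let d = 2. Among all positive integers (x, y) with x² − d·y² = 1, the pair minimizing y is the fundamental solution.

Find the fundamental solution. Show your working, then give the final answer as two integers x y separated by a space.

√2 → a₀=1, period (2); ℓ=1 odd so k=1
k=0  a_k=1  p_k/q_k = 1/1
k=1  a_k=2  p_k/q_k = 3/2
→ (3, 2).  Check: 3²=9, 2·2²=8, difference 1.

3 2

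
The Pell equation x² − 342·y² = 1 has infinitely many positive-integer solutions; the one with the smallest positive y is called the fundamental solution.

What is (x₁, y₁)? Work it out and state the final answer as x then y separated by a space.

[18; 2,36] for √342; ℓ=2 ⇒ convergent index 1
i=0: a=18 ⇒ p=18, q=1
i=1: a=2 ⇒ p=37, q=2
→ (37, 2).  Check: 37²=1369, 342·2²=1368, difference 1.

37 2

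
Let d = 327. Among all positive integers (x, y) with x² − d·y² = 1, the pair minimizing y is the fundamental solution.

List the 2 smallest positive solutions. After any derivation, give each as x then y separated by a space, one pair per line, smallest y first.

d=327: √d = [18; 12,36] (ℓ=2, even), read p_1/q_1
a_0=18:  p_0=18·1+0=18,  q_0=18·0+1=1
a_1=12:  p_1=12·18+1=217,  q_1=12·1+0=12
(x₁, y₁) = (217, 12);  217² − 327·12² = 1 ✓
n=2: (217,12)∘(217,12) = (217·217+327·12·12, 217·12+12·217) = (94177,5208)

217 12
94177 5208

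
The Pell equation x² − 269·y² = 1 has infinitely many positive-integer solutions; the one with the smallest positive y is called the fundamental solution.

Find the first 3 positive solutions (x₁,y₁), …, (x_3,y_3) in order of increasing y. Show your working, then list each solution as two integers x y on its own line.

√269 = [16; 2,2,32, …], period ℓ=3 (odd) → k=5
k=0  a_k=16  p_k/q_k = 16/1
…
k=4  a_k=2  p_k/q_k = 5396/329
k=5  a_k=2  p_k/q_k = 13449/820
(x₁, y₁) = (13449, 820);  13449² − 269·820² = 1 ✓
k=2:  x_2 = 13449·13449+269·820·820 = 361751201,  y_2 = 13449·820+820·13449 = 22056360
k=3:  x_3 = 13449·361751201+269·820·22056360 = 9730383791049,  y_3 = 13449·22056360+820·361751201 = 593271970460

13449 820
361751201 22056360
9730383791049 593271970460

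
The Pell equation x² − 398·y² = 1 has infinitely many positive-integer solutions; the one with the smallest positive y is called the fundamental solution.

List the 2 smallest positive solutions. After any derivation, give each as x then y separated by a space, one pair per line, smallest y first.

399 20
318401 15960

√398 → a₀=19, period (1,18,1,38); ℓ=4 even so k=3
step 0: (19, 1)  from 19·(1,0) + (0,1)
step 1: (20, 1)  from 1·(19,1) + (1,0)
step 2: (379, 19)  from 18·(20,1) + (19,1)
step 3: (399, 20)  from 1·(379,19) + (20,1)
→ (399, 20).  Check: 399²=159201, 398·20²=159200, difference 1.
(x_2, y_2) = (399·399 + 398·20·20, 399·20 + 20·399) = (318401, 15960)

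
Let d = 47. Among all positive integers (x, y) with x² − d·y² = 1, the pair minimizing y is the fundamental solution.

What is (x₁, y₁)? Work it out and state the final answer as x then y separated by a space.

√47 = [6; 1,5,1,12, …], period ℓ=4 (even) → k=3
a_0=6:  p_0=6·1+0=6,  q_0=6·0+1=1
…
a_2=5:  p_2=5·7+6=41,  q_2=5·1+1=6
a_3=1:  p_3=1·41+7=48,  q_3=1·6+1=7
(x₁, y₁) = (48, 7);  48² − 47·7² = 1 ✓

48 7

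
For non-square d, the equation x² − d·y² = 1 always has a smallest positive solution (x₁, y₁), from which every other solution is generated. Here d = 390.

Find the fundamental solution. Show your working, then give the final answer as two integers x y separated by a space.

√390 → a₀=19, period (1,2,1,38); ℓ=4 even so k=3
k=0  a_k=19  p_k/q_k = 19/1
k=1  a_k=1  p_k/q_k = 20/1
k=2  a_k=2  p_k/q_k = 59/3
k=3  a_k=1  p_k/q_k = 79/4
→ (79, 4).  Check: 79²=6241, 390·4²=6240, difference 1.

79 4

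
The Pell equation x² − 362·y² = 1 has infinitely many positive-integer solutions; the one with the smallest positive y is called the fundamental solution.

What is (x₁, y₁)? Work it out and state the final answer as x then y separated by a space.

723 38

[19; 38] for √362; ℓ=1 ⇒ convergent index 1
i=0: a=19 ⇒ p=19, q=1
i=1: a=38 ⇒ p=723, q=38
fundamental: x₁=723, y₁=38  (since 522729 − 362·1444 = 1)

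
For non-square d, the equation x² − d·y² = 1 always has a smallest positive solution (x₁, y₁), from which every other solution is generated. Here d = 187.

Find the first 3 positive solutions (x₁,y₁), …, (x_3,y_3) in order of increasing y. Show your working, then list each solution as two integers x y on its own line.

1682 123
5658247 413772
19034341226 1391928885

d=187: √d = [13; 1,2,13,2,1,26] (ℓ=6, even), read p_5/q_5
step 0: (13, 1)  from 13·(1,0) + (0,1)
step 1: (14, 1)  from 1·(13,1) + (1,0)
step 2: (41, 3)  from 2·(14,1) + (13,1)
…
step 4: (1135, 83)  from 2·(547,40) + (41,3)
step 5: (1682, 123)  from 1·(1135,83) + (547,40)
(x₁, y₁) = (1682, 123);  1682² − 187·123² = 1 ✓
k=2:  x_2 = 1682·1682+187·123·123 = 5658247,  y_2 = 1682·123+123·1682 = 413772
k=3:  x_3 = 1682·5658247+187·123·413772 = 19034341226,  y_3 = 1682·413772+123·5658247 = 1391928885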